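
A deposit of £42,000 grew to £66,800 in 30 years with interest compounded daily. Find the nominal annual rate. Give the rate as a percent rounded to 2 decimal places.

1.55%

The 10950-period growth factor is 66,800/42,000 = 1.59048.
r/365 = 1.59048^(1/10950) − 1 ≈ 0.0000423784, so r ≈ 365·0.0000423784 = 1.54681%.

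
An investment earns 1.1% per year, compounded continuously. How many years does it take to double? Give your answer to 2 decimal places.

63.01 years

e^(0.011t) = 2, so 0.011t = ln 2 ≈ 0.69315.
t ≈ 0.69315/0.011 ≈ 63.0134.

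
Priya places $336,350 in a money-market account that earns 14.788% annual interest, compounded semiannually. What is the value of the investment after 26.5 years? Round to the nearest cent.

Growth factor = (1 + 0.07394)^53 ≈ 43.847110257929.
A ≈ 336,350 × 43.847110257929 ≈ 14,747,975.5353.

$14,747,975.54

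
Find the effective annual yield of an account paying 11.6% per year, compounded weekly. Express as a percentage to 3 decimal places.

EAR = (1 + 11.6%/52)^52 − 1 = (1 + 0.00223077)^52 − 1.
(1 + 0.00223077)^52 ≈ 1.122851, so EAR ≈ 12.28508%.

12.285%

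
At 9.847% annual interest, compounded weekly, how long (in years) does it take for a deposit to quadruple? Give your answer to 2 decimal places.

(1 + 0.00189365)^(52t) = 4.
52t = ln 4 / ln(1 + 0.00189365) ≈ 1.3863/0.00189186 ≈ 732.7667.
t ≈ 14.0917.

14.09 years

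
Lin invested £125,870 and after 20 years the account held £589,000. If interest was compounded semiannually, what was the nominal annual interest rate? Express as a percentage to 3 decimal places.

The 40-period growth factor is 589,000/125,870 = 4.67943.
r/2 = 4.67943^(1/40) − 1 ≈ 0.0393333, so r ≈ 2·0.0393333 = 7.86665%.

7.867%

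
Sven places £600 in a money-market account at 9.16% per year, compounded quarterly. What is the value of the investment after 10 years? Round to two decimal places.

£1,484.15

Growth factor = (1 + 0.0229)^40 ≈ 2.473586741.
A ≈ 600 × 2.473586741 ≈ 1,484.1520.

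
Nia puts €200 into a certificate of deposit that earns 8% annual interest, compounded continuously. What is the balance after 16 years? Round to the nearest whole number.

A = P·e^(rt) = 200·e^(0.08·16) = 200·e^1.28.
e^1.28 ≈ 3.59663973, so A ≈ 719.3279.

€719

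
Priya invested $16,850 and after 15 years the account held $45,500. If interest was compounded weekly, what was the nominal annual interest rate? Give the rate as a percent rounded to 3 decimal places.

(1 + r/52)^780 = 45,500/16,850 = 2.7003.
1 + r/52 = 2.7003^(1/780) ≈ 1.001274, so r/52 ≈ 0.00127435.
r ≈ 52·0.00127435 = 6.62663%.

6.627%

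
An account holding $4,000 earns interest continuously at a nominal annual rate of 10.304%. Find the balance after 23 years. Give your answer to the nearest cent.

A = P·e^(rt) = 4,000·e^(0.10304·23) = 4,000·e^2.36992.
e^2.36992 ≈ 10.696536527, so A ≈ 42,786.1461.

$42,786.15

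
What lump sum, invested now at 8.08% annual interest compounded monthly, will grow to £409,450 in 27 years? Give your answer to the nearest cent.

Periodic rate = 8.08%/12 = 0.00673333; 324 periods.
P = 409,450/(1 + 0.0808/12)^324 ≈ 409,450/8.79592093606 ≈ 46,549.9864.

£46,549.99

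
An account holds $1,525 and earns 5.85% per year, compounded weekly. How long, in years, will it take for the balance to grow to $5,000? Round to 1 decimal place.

We need (1 + 0.001125)^(52t) = 3.2787, so 52t = ln 3.2787 / ln 1.001125 ≈ 1056.0989.
t ≈ 1056.0989/52 = 20.3096 years.

20.3 years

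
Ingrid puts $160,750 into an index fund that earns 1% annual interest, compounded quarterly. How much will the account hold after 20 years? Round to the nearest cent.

$196,291.50

Growth factor = (1 + 0.0025)^80 ≈ 1.22109795347.
A ≈ 160,750 × 1.22109795347 ≈ 196,291.4960.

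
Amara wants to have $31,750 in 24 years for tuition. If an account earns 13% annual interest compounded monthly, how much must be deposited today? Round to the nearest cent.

$1,425.71

Periodic rate = 13%/12 = 0.0108333; 288 periods.
P = 31,750/(1 + 0.13/12)^288 ≈ 31,750/22.269567768 ≈ 1,425.7124.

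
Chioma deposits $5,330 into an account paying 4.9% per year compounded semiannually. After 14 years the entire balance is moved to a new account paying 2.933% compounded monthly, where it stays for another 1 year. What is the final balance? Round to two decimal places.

After 14 years at 4.9%: 5,330 × 1.9694046393 ≈ 10,496.9267.
Then 1 years at 2.933%: 10,496.9267 × 1.0297275108 ≈ 10,808.9742.

$10,808.97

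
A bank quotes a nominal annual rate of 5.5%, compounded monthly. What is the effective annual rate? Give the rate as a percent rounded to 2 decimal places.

5.64%

One year is 12 periods at 0.00458333 each: (1 + 0.00458333)^12 ≈ 1.056408.
EAR = 1.056408 − 1 ≈ 5.64079%.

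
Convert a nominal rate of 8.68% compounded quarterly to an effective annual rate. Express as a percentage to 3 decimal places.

8.967%

One year is 4 periods at 0.0217 each: (1 + 0.0217)^4 ≈ 1.089666.
EAR = 1.089666 − 1 ≈ 8.96664%.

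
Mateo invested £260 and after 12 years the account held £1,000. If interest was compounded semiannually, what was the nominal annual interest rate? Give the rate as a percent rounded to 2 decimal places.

11.55%

The 24-period growth factor is 1,000/260 = 3.84615.
r/2 = 3.84615^(1/24) − 1 ≈ 0.0577331, so r ≈ 2·0.0577331 = 11.54663%.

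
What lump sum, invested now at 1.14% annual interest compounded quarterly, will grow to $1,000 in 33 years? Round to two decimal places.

Growth factor = (1 + 0.00285)^132 ≈ 1.45595921.
P = 1,000/1.45595921 ≈ 686.8324.

$686.83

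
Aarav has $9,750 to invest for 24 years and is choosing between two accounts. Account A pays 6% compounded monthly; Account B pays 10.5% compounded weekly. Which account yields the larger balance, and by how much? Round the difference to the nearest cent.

Account B, by $79,866.92

Account A growth factor: (1 + 0.005)^288 ≈ 4.2055789075; balance ≈ 41,004.3943.
Account B growth factor: (1 + 0.105/52)^1248 ≈ 12.397058032; balance ≈ 120,871.3158.
Account B is larger by 79,866.9215.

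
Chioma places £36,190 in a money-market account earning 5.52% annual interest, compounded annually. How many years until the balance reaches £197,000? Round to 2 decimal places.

31.54 years

(1 + 0.0552)^t = 197,000/36,190 = 5.4435.
t·ln(1 + 0.0552) = ln(5.4435); t = 1.6944/0.0537303 ≈ 31.5357.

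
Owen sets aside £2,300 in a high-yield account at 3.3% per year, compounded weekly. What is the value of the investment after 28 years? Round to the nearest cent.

£5,792.80

Periodic rate = 3.3%/52 = 0.000634615; periods = 52·28 = 1456.
A = 2,300·(1 + 0.033/52)^1456 ≈ 2,300·2.51860942 ≈ 5,792.8017.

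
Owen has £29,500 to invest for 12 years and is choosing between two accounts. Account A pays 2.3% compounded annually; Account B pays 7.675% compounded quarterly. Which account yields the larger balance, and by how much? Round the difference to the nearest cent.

Account B, by £34,699.31

A: (1 + 0.023)^12 ≈ 1.3137344984, so 29,500 × 1.3137344984 ≈ 38,755.1677.
B: (1 + 0.0191875)^48 ≈ 2.4899822439, so 29,500 × 2.4899822439 ≈ 73,454.4762.
Difference ≈ 34,699.3085 in favor of B.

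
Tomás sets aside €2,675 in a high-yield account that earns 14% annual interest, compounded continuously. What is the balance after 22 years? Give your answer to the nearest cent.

€58,203.73

A = P·e^(rt) = 2,675·e^(0.14·22) = 2,675·e^3.08.
e^3.08 ≈ 21.758402396, so A ≈ 58,203.7264.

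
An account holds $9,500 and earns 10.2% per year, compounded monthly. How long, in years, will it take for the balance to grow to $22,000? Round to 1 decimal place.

We need (1 + 0.0085)^(12t) = 2.3158, so 12t = ln 2.3158 / ln 1.0085 ≈ 99.2135.
t ≈ 99.2135/12 = 8.2678 years.

8.3 years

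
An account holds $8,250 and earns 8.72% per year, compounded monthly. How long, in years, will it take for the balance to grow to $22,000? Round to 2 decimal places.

We need (1 + 0.00726667)^(12t) = 2.6667, so 12t = ln 2.6667 / ln 1.007267 ≈ 135.4663.
t ≈ 135.4663/12 = 11.2889 years.

11.29 years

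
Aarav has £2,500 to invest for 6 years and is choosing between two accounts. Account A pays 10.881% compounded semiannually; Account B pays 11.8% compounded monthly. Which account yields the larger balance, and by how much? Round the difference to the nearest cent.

Account B, by £336.35

Account A growth factor: (1 + 0.054405)^12 ≈ 1.888380383; balance ≈ 4,720.9510.
Account B growth factor: (1 + 0.118/12)^72 ≈ 2.022919273; balance ≈ 5,057.2982.
Account B is larger by 336.3472.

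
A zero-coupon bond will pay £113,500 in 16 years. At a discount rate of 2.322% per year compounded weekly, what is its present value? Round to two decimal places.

Periodic rate = 2.322%/52 = 0.000446538; 832 periods.
P = 113,500/(1 + 0.02322/52)^832 ≈ 113,500/1.44981661454 ≈ 78,285.7631.

£78,285.76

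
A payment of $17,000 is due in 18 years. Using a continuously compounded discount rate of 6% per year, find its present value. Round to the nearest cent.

$5,773.12

P = A·e^(−rt) = 17,000·e^(−1.08).
e^(−1.08) ≈ 0.33959552564, so P ≈ 5,773.1239.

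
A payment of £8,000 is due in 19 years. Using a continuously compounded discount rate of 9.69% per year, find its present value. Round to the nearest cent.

P = A·e^(−rt) = 8,000·e^(−1.8411).
e^(−1.8411) ≈ 0.158642823, so P ≈ 1,269.1426.

£1,269.14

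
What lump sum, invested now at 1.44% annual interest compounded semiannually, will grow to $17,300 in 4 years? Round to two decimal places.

$16,335.05

Periodic rate = 1.44%/2 = 0.0072; 8 periods.
P = 17,300/(1 + 0.0072)^8 ≈ 17,300/1.0590726111 ≈ 16,335.0462.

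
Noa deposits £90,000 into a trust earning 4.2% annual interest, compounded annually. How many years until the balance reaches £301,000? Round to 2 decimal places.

We need (1 + 0.042)^t = 3.3444, so t = ln 3.3444 / ln 1.042 ≈ 29.3448.

29.34 years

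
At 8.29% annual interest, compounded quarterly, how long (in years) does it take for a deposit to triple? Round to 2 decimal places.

(1 + 0.020725)^(4t) = 3.
4t = ln 3 / ln(1 + 0.020725) ≈ 1.0986/0.0205132 ≈ 53.5565.
t ≈ 13.3891.

13.39 years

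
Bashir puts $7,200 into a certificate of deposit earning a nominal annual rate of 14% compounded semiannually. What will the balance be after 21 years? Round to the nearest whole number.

Periodic rate = 14%/2 = 0.07; periods = 2·21 = 42.
A = 7,200·(1 + 0.07)^42 ≈ 7,200·17.1442567801 ≈ 123,438.6488.

$123,439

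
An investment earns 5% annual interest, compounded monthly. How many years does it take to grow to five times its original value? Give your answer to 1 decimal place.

(1 + 0.00416667)^(12t) = 5.
12t = ln 5 / ln(1 + 0.00416667) ≈ 1.6094/0.00415801 ≈ 387.0693.
t ≈ 32.2558.

32.3 years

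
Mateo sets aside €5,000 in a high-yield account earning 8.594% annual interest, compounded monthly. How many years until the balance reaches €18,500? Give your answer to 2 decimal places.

We need (1 + 0.00716167)^(12t) = 3.7, so 12t = ln 3.7 / ln 1.007162 ≈ 183.3389.
t ≈ 183.3389/12 = 15.2782 years.

15.28 years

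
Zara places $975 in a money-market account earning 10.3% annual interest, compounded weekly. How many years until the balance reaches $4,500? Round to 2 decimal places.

(1 + 0.00198077)^(52t) = 4,500/975 = 4.6154.
52t·ln(1 + 0.00198077) = ln(4.6154); 52t = 1.5294/0.00197881 ≈ 772.8863.
t ≈ 14.8632 years.

14.86 years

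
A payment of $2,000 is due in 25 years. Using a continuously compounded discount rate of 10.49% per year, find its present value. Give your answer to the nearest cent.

P = A·e^(−rt) = 2,000·e^(−2.6225).
e^(−2.6225) ≈ 0.07262108299, so P ≈ 145.2422.

$145.24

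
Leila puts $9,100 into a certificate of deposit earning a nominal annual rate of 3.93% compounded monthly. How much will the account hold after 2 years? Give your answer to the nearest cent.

$9,842.86

Periodic rate = 3.93%/12 = 0.003275; periods = 12·2 = 24.
A = 9,100·(1 + 0.003275)^24 ≈ 9,100·1.081632607 ≈ 9,842.8567.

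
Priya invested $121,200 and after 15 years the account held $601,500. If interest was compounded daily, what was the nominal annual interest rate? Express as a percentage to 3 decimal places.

(1 + r/365)^5475 = 601,500/121,200 = 4.96287.
1 + r/365 = 4.96287^(1/5475) ≈ 1.000293, so r/365 ≈ 0.000292643.
r ≈ 365·0.000292643 = 10.68146%.

10.681%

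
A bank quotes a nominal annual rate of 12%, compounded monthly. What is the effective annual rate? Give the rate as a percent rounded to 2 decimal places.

12.68%

One year is 12 periods at 0.01 each: (1 + 0.01)^12 ≈ 1.126825.
EAR = 1.126825 − 1 ≈ 12.68250%.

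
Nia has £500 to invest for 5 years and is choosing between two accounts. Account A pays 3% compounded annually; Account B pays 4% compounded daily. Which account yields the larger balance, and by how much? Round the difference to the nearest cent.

A: (1 + 0.03)^5 ≈ 1.15927407, so 500 × 1.15927407 ≈ 579.6370.
B: (1 + 0.04/365)^1825 ≈ 1.22138937, so 500 × 1.22138937 ≈ 610.6947.
Difference ≈ 31.0576 in favor of B.

Account B, by £31.06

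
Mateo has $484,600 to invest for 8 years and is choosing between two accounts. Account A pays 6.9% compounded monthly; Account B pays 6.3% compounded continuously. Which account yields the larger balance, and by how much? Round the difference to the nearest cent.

Account A, by $38,113.86

Account A growth factor: (1 + 0.00575)^96 ≈ 1.73397950255; balance ≈ 840,286.4669.
Account B growth factor: e^(0.063·8) = e^0.504 ≈ 1.65532936316; balance ≈ 802,172.6094.
Account A is larger by 38,113.8576.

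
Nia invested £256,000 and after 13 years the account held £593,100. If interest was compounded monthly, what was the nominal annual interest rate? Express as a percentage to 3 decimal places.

The 156-period growth factor is 593,100/256,000 = 2.3168.
r/12 = 2.3168^(1/156) − 1 ≈ 0.00540033, so r ≈ 12·0.00540033 = 6.48040%.

6.480%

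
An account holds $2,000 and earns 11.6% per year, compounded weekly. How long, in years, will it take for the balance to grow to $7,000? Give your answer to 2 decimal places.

10.81 years

We need (1 + 0.00223077)^(52t) = 3.5, so 52t = ln 3.5 / ln 1.002231 ≈ 562.2095.
t ≈ 562.2095/52 = 10.8117 years.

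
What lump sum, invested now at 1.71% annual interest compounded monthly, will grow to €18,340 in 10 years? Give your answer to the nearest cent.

€15,459.23

Periodic rate = 1.71%/12 = 0.001425; 120 periods.
P = 18,340/(1 + 0.001425)^120 ≈ 18,340/1.1863463359 ≈ 15,459.2293.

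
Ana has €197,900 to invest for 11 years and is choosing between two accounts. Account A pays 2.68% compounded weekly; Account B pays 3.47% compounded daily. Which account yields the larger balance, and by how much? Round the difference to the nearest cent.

Account B, by €24,141.87

A: (1 + 0.0268/52)^572 ≈ 1.34275578538, so 197,900 × 1.34275578538 ≈ 265,731.3699.
B: (1 + 0.0347/365)^4015 ≈ 1.46474601279, so 197,900 × 1.46474601279 ≈ 289,873.2359.
Difference ≈ 24,141.8660 in favor of B.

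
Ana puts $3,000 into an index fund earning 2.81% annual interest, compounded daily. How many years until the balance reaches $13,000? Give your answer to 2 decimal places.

(1 + 0.0000769863)^(365t) = 13,000/3,000 = 4.3333.
365t·ln(1 + 0.0000769863) = ln(4.3333); 365t = 1.4663/7.69833e-05 ≈ 19047.4602.
t ≈ 52.1848 years.

52.18 years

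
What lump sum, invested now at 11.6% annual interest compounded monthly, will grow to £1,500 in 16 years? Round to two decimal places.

Growth factor = (1 + 0.116/12)^192 ≈ 6.341318603.
P = 1,500/6.341318603 ≈ 236.5439.

£236.54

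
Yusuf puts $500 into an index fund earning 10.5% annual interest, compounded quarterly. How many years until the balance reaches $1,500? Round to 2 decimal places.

10.60 years

(1 + 0.02625)^(4t) = 1,500/500 = 3.
4t·ln(1 + 0.02625) = ln(3); 4t = 1.0986/0.0259114 ≈ 42.3988.
t ≈ 10.5997 years.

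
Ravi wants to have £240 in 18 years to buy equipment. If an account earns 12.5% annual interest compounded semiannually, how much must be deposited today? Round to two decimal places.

Periodic rate = 12.5%/2 = 0.0625; 36 periods.
P = 240/(1 + 0.0625)^36 ≈ 240/8.86832895 ≈ 27.0626.

£27.06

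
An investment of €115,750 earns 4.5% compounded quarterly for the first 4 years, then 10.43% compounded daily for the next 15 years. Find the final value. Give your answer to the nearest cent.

Phase 1: 115,750·(1 + 0.01125)^16 ≈ 138,438.7131.
Phase 2: 138,438.7131·(1 + 0.1043/365)^5475 ≈ 661,628.5099.

€661,628.51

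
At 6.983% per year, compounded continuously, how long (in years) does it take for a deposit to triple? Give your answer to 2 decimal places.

e^(0.06983t) = 3, so 0.06983t = ln 3 ≈ 1.0986.
t ≈ 1.0986/0.06983 ≈ 15.7327.

15.73 years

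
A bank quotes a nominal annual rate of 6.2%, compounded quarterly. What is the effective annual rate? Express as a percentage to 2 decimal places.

6.35%

One year is 4 periods at 0.0155 each: (1 + 0.0155)^4 ≈ 1.063456.
EAR = 1.063456 − 1 ≈ 6.34565%.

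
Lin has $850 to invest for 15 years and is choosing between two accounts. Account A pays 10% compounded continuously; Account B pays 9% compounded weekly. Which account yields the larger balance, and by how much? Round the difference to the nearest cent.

Account A growth factor: e^(0.1·15) = e^1.5 ≈ 4.48168907; balance ≈ 3,809.4357.
Account B growth factor: (1 + 0.09/52)^780 ≈ 3.852926838; balance ≈ 3,274.9878.
Account A is larger by 534.4479.

Account A, by $534.45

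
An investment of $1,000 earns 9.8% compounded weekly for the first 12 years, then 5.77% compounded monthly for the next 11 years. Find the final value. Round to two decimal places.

Phase 1: 1,000·(1 + 0.098/52)^624 ≈ 3,237.7972.
Phase 2: 3,237.7972·(1 + 0.0577/12)^132 ≈ 6,098.6790.

$6,098.68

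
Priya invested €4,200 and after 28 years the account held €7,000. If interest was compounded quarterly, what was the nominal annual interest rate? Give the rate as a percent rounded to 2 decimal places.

(1 + r/4)^112 = 7,000/4,200 = 1.66667.
1 + r/4 = 1.66667^(1/112) ≈ 1.004571, so r/4 ≈ 0.00457136.
r ≈ 4·0.00457136 = 1.82854%.

1.83%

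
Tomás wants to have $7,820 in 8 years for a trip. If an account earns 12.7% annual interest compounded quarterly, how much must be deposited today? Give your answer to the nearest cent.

Periodic rate = 12.7%/4 = 0.03175; 32 periods.
P = 7,820/(1 + 0.03175)^32 ≈ 7,820/2.718837689 ≈ 2,876.2291.

$2,876.23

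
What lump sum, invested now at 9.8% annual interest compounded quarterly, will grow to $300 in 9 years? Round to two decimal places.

$125.51

Periodic rate = 9.8%/4 = 0.0245; 36 periods.
P = 300/(1 + 0.0245)^36 ≈ 300/2.39018028 ≈ 125.5135.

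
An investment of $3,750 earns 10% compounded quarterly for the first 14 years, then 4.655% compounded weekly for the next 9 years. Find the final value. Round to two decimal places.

Phase 1: 3,750·(1 + 0.025)^56 ≈ 14,947.4713.
Phase 2: 14,947.4713·(1 + 0.04655/52)^468 ≈ 22,721.3438.

$22,721.34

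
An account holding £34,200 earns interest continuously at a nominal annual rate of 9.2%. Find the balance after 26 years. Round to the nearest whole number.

A = P·e^(rt) = 34,200·e^(0.092·26) = 34,200·e^2.392.
e^2.392 ≈ 10.9353427725, so A ≈ 373,988.7228.

£373,989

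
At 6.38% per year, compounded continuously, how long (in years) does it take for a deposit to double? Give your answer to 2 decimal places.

10.86 years

e^(0.0638t) = 2, so 0.0638t = ln 2 ≈ 0.69315.
t ≈ 0.69315/0.0638 ≈ 10.8644.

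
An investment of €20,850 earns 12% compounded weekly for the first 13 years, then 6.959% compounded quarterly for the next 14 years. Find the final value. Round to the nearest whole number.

Phase 1: 20,850·(1 + 0.12/52)^676 ≈ 99,043.2588.
Phase 2: 99,043.2588·(1 + 0.0173975)^56 ≈ 260,196.9639.

€260,197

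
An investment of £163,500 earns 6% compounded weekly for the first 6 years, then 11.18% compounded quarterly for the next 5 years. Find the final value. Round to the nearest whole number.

£406,643

Phase 1: 163,500·(1 + 0.06/52)^312 ≈ 234,300.7292.
Phase 2: 234,300.7292·(1 + 0.02795)^20 ≈ 406,643.1469.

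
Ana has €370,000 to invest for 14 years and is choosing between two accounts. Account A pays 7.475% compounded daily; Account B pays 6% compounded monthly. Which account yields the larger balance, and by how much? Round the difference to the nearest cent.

Account A growth factor: (1 + 0.07475/365)^5110 ≈ 2.847361727492; balance ≈ 1,053,523.8392.
Account B growth factor: (1 + 0.005)^168 ≈ 2.31152383032; balance ≈ 855,263.8172.
Account A is larger by 198,260.0220.

Account A, by €198,260.02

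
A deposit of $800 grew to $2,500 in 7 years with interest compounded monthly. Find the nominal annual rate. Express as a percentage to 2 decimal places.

16.39%

(1 + r/12)^84 = 2,500/800 = 3.125.
1 + r/12 = 3.125^(1/84) ≈ 1.013657, so r/12 ≈ 0.0136571.
r ≈ 12·0.0136571 = 16.38853%.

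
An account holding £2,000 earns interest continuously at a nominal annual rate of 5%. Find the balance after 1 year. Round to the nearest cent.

£2,102.54

A = P·e^(rt) = 2,000·e^(0.05·1) = 2,000·e^0.05.
e^0.05 ≈ 1.051271096, so A ≈ 2,102.5422.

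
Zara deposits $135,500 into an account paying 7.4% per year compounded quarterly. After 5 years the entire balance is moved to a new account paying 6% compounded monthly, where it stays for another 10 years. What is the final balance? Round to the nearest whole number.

After 5 years at 7.4%: 135,500 × 1.44284828216 ≈ 195,505.9422.
Then 10 years at 6%: 195,505.9422 × 1.81939673403 ≈ 355,702.8728.

$355,703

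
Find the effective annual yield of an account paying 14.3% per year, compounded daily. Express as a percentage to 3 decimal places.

One year is 365 periods at 0.000391781 each: (1 + 0.000391781)^365 ≈ 1.153697.
EAR = 1.153697 − 1 ≈ 15.36975%.

15.370%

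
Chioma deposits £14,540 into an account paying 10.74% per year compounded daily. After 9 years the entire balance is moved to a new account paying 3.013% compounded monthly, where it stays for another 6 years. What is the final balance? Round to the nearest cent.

After 9 years at 10.74%: 14,540 × 2.628616911 ≈ 38,220.0899.
Then 6 years at 3.013%: 38,220.0899 × 1.1978801165 ≈ 45,783.0857.

£45,783.09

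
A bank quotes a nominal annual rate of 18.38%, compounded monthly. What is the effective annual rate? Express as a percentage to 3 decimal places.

One year is 12 periods at 0.0153167 each: (1 + 0.0153167)^12 ≈ 1.200102.
EAR = 1.200102 − 1 ≈ 20.01021%.

20.010%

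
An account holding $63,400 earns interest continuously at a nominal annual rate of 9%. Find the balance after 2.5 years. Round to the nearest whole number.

A = P·e^(rt) = 63,400·e^(0.09·2.5) = 63,400·e^0.225.
e^0.225 ≈ 1.2523227162, so A ≈ 79,397.2602.

$79,397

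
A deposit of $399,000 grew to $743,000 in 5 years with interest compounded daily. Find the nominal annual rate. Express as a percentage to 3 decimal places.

(1 + r/365)^1825 = 743,000/399,000 = 1.86216.
1 + r/365 = 1.86216^(1/1825) ≈ 1.000341, so r/365 ≈ 0.000340735.
r ≈ 365·0.000340735 = 12.43681%.

12.437%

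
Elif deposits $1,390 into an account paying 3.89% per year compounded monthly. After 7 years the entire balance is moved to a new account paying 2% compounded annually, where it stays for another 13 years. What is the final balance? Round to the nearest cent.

After 7 years at 3.89%: 1,390 × 1.312402725 ≈ 1,824.2398.
Then 13 years at 2%: 1,824.2398 × 1.29360663 ≈ 2,359.8487.

$2,359.85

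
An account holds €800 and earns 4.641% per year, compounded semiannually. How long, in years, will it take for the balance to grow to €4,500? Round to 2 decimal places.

We need (1 + 0.023205)^(2t) = 5.625, so 2t = ln 5.625 / ln 1.023205 ≈ 75.2934.
t ≈ 75.2934/2 = 37.6467 years.

37.65 years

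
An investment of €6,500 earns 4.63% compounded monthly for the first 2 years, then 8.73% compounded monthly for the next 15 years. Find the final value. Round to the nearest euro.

Phase 1: 6,500·(1 + 0.0463/12)^24 ≈ 7,129.3780.
Phase 2: 7,129.3780·(1 + 0.007275)^180 ≈ 26,284.6118.

€26,285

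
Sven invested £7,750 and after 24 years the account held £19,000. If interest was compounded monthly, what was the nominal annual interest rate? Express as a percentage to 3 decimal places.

(1 + r/12)^288 = 19,000/7,750 = 2.45161.
1 + r/12 = 2.45161^(1/288) ≈ 1.003119, so r/12 ≈ 0.00311855.
r ≈ 12·0.00311855 = 3.74227%.

3.742%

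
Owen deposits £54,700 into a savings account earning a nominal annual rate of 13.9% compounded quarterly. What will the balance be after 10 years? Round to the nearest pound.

Growth factor = (1 + 0.03475)^40 ≈ 3.92118563456.
A ≈ 54,700 × 3.92118563456 ≈ 214,488.8542.

£214,489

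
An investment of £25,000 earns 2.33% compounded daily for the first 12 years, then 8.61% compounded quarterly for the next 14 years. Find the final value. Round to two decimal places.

£108,970.48

After 12 years at 2.33%: 25,000 × 1.32258886363 ≈ 33,064.7216.
Then 14 years at 8.61%: 33,064.7216 × 3.29567199887 ≈ 108,970.4771.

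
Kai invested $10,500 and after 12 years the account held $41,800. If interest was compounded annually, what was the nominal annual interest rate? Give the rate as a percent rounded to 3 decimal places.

12.202%

The 12-period growth factor is 41,800/10,500 = 3.98095.
r = 3.98095^(1/12) − 1 ≈ 0.122016, i.e. 12.20157%.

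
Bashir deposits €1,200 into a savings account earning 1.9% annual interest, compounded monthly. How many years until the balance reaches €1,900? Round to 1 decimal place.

24.2 years

(1 + 0.00158333)^(12t) = 1,900/1,200 = 1.5833.
12t·ln(1 + 0.00158333) = ln(1.5833); 12t = 0.45953/0.00158208 ≈ 290.4607.
t ≈ 24.2051 years.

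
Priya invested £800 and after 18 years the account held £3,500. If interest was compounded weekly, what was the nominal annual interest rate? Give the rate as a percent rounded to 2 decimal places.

8.21%

The 936-period growth factor is 3,500/800 = 4.375.
r/52 = 4.375^(1/936) − 1 ≈ 0.00157807, so r ≈ 52·0.00157807 = 8.20595%.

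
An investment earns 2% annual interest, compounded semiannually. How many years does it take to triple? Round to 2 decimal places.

(1 + 0.01)^(2t) = 3.
2t = ln 3 / ln(1 + 0.01) ≈ 1.0986/0.00995033 ≈ 110.4096.
t ≈ 55.2048.

55.20 years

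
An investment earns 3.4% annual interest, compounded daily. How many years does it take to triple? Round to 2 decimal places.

(1 + 0.0000931507)^(365t) = 3.
365t = ln 3 / ln(1 + 0.0000931507) ≈ 1.0986/9.31463e-05 ≈ 11794.4753.
t ≈ 32.3136.

32.31 years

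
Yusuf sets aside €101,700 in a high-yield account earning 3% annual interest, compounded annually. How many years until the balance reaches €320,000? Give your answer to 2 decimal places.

38.78 years

We need (1 + 0.03)^t = 3.1465, so t = ln 3.1465 / ln 1.03 ≈ 38.7801.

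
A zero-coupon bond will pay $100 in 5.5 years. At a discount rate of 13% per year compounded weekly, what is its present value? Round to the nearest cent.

Growth factor = (1 + 0.0025)^286 ≈ 2.0423635.
P = 100/2.0423635 ≈ 48.9629.

$48.96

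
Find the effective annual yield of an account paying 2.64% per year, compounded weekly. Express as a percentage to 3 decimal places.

2.674%

One year is 52 periods at 0.000507692 each: (1 + 0.000507692)^52 ≈ 1.026745.
EAR = 1.026745 − 1 ≈ 2.67447%.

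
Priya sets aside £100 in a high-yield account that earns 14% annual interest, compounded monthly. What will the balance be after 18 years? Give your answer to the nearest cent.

Growth factor = (1 + 0.14/12)^216 ≈ 12.24862079.
A ≈ 100 × 12.24862079 ≈ 1,224.8621.

£1,224.86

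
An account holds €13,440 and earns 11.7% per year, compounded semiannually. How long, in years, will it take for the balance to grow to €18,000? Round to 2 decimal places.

2.57 years

(1 + 0.0585)^(2t) = 18,000/13,440 = 1.3393.
2t·ln(1 + 0.0585) = ln(1.3393); 2t = 0.29214/0.0568528 ≈ 5.1385.
t ≈ 2.5692 years.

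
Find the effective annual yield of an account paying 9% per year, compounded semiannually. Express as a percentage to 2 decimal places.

9.20%

EAR = (1 + 9%/2)^2 − 1 = (1 + 0.045)^2 − 1.
(1 + 0.045)^2 ≈ 1.092025, so EAR ≈ 9.20250%.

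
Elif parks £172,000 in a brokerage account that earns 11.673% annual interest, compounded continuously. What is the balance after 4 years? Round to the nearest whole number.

A = P·e^(rt) = 172,000·e^(0.11673·4) = 172,000·e^0.46692.
e^0.46692 ≈ 1.59507379241, so A ≈ 274,352.6923.

£274,353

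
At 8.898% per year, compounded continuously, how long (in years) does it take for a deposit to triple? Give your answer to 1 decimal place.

e^(0.08898t) = 3, so 0.08898t = ln 3 ≈ 1.0986.
t ≈ 1.0986/0.08898 ≈ 12.3467.

12.3 years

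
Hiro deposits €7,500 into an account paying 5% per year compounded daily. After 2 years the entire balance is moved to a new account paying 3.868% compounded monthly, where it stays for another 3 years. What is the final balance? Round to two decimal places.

€9,306.84

After 2 years at 5%: 7,500 × 1.105163349 ≈ 8,288.7251.
Then 3 years at 3.868%: 8,288.7251 × 1.122831234 ≈ 9,306.8395.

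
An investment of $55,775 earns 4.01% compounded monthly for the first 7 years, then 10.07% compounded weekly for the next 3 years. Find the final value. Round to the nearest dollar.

$99,820

Phase 1: 55,775·(1 + 0.0401/12)^84 ≈ 73,814.6912.
Phase 2: 73,814.6912·(1 + 0.1007/52)^156 ≈ 99,819.7084.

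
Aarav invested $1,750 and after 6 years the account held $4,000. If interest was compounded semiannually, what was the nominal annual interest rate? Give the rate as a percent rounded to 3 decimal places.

(1 + r/2)^12 = 4,000/1,750 = 2.28571.
1 + r/2 = 2.28571^(1/12) ≈ 1.071318, so r/2 ≈ 0.0713182.
r ≈ 2·0.0713182 = 14.26365%.

14.264%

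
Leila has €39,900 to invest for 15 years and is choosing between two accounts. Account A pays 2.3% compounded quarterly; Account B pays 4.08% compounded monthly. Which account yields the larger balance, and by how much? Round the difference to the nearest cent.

A: (1 + 0.00575)^60 ≈ 1.4105954368, so 39,900 × 1.4105954368 ≈ 56,282.7579.
B: (1 + 0.0034)^180 ≈ 1.8422026577, so 39,900 × 1.8422026577 ≈ 73,503.8860.
Difference ≈ 17,221.1281 in favor of B.

Account B, by €17,221.13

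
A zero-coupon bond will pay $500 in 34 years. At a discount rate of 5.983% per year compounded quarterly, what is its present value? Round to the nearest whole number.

Growth factor = (1 + 0.0149575)^136 ≈ 7.53196978.
P = 500/7.53196978 ≈ 66.3837.

$66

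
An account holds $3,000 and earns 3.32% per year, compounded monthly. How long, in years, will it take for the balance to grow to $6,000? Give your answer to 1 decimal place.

(1 + 0.00276667)^(12t) = 6,000/3,000 = 2.
12t·ln(1 + 0.00276667) = ln(2); 12t = 0.69315/0.00276285 ≈ 250.8815.
t ≈ 20.9068 years.

20.9 years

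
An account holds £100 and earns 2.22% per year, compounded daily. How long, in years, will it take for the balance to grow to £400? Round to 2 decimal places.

(1 + 0.0000608219)^(365t) = 400/100 = 4.
365t·ln(1 + 0.0000608219) = ln(4); 365t = 1.3863/6.08201e-05 ≈ 22793.3707.
t ≈ 62.4476 years.

62.45 years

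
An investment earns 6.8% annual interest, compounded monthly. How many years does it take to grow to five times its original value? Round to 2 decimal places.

(1 + 0.00566667)^(12t) = 5.
12t = ln 5 / ln(1 + 0.00566667) ≈ 1.6094/0.00565067 ≈ 284.8224.
t ≈ 23.7352.

23.74 years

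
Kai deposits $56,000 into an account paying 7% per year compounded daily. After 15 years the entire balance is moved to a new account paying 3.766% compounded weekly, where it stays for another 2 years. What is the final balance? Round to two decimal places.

$172,525.28

After 15 years at 7%: 56,000 × 2.85736344692 ≈ 160,012.3530.
Then 2 years at 3.766%: 160,012.3530 × 1.0781997354 ≈ 172,525.2767.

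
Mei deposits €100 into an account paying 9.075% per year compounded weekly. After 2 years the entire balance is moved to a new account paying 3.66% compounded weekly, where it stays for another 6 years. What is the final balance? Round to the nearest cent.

€149.31

Phase 1: 100·(1 + 0.09075/52)^104 ≈ 119.8825.
Phase 2: 119.8825·(1 + 0.0366/52)^312 ≈ 149.3115.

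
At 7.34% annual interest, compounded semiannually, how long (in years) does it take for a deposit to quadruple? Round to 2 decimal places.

(1 + 0.0367)^(2t) = 4.
2t = ln 4 / ln(1 + 0.0367) ≈ 1.3863/0.0360426 ≈ 38.4627.
t ≈ 19.2313.

19.23 years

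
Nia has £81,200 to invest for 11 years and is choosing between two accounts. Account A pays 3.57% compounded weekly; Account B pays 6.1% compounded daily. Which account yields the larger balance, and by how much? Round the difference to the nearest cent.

A: (1 + 0.0357/52)^572 ≈ 1.48077449723, so 81,200 × 1.48077449723 ≈ 120,238.8892.
B: (1 + 0.061/365)^4015 ≈ 1.95608286725, so 81,200 × 1.95608286725 ≈ 158,833.9288.
Difference ≈ 38,595.0396 in favor of B.

Account B, by £38,595.04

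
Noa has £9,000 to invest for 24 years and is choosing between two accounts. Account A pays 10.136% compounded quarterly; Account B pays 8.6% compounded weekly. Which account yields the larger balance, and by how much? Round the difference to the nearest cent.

Account A, by £28,663.98

Account A growth factor: (1 + 0.02534)^96 ≈ 11.048884038; balance ≈ 99,439.9563.
Account B growth factor: (1 + 0.086/52)^1248 ≈ 7.8639978564; balance ≈ 70,775.9807.
Account A is larger by 28,663.9756.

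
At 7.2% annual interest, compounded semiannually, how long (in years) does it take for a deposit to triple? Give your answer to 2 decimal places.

15.53 years

(1 + 0.036)^(2t) = 3.
2t = ln 3 / ln(1 + 0.036) ≈ 1.0986/0.0353671 ≈ 31.0631.
t ≈ 15.5315.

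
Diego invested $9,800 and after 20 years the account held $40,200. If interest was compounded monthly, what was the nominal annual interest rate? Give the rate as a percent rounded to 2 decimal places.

The 240-period growth factor is 40,200/9,800 = 4.10204.
r/12 = 4.10204^(1/240) − 1 ≈ 0.00589851, so r ≈ 12·0.00589851 = 7.07822%.

7.08%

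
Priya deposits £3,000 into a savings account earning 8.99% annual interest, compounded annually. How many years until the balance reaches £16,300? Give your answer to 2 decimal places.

We need (1 + 0.0899)^t = 5.4333, so t = ln 5.4333 / ln 1.0899 ≈ 19.6612.

19.66 years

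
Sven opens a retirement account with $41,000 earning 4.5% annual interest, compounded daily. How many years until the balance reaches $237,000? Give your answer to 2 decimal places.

38.99 years

We need (1 + 0.000123288)^(365t) = 5.7805, so 365t = ln 5.7805 / ln 1.000123 ≈ 14231.7249.
t ≈ 14231.7249/365 = 38.9910 years.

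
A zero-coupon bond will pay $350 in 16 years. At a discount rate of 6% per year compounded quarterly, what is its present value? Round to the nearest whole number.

Growth factor = (1 + 0.015)^64 ≈ 2.59314442.
P = 350/2.59314442 ≈ 134.9713.

$135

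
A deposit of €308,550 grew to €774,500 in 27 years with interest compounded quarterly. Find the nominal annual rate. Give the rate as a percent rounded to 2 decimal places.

3.42%

(1 + r/4)^108 = 774,500/308,550 = 2.51013.
1 + r/4 = 2.51013^(1/108) ≈ 1.008558, so r/4 ≈ 0.00855802.
r ≈ 4·0.00855802 = 3.42321%.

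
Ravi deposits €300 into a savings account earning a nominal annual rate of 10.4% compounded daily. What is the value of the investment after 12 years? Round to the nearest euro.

Growth factor = (1 + 0.104/365)^4380 ≈ 3.482750087.
A ≈ 300 × 3.482750087 ≈ 1,044.8250.

€1,045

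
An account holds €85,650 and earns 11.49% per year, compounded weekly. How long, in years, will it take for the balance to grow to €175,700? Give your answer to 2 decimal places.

(1 + 0.00220962)^(52t) = 175,700/85,650 = 2.0514.
52t·ln(1 + 0.00220962) = ln(2.0514); 52t = 0.71851/0.00220718 ≈ 325.5328.
t ≈ 6.2602 years.

6.26 years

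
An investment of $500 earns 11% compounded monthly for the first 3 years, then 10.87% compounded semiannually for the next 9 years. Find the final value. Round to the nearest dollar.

$1,800

After 3 years at 11%: 500 × 1.388878629 ≈ 694.4393.
Then 9 years at 10.87%: 694.4393 × 2.592545832 ≈ 1,800.3658.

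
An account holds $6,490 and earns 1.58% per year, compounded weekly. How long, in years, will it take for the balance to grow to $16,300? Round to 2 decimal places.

58.29 years

We need (1 + 0.000303846)^(52t) = 2.5116, so 52t = ln 2.5116 / ln 1.000304 ≈ 3031.2790.
t ≈ 3031.2790/52 = 58.2938 years.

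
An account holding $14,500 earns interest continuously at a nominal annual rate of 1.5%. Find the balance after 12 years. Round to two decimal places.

$17,359.65

A = P·e^(rt) = 14,500·e^(0.015·12) = 14,500·e^0.18.
e^0.18 ≈ 1.1972173631, so A ≈ 17,359.6518.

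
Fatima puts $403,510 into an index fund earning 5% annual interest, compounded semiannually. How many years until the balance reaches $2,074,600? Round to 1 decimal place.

(1 + 0.025)^(2t) = 2,074,600/403,510 = 5.1414.
2t·ln(1 + 0.025) = ln(5.1414); 2t = 1.6373/0.0246926 ≈ 66.3082.
t ≈ 33.1541 years.

33.2 years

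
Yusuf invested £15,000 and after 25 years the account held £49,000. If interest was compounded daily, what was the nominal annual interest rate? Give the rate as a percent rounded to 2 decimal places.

The 9125-period growth factor is 49,000/15,000 = 3.26667.
r/365 = 3.26667^(1/9125) − 1 ≈ 0.000129737, so r ≈ 365·0.000129737 = 4.73539%.

4.74%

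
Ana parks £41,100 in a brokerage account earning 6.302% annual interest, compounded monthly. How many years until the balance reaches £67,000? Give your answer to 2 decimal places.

7.77 years

(1 + 0.00525167)^(12t) = 67,000/41,100 = 1.6302.
12t·ln(1 + 0.00525167) = ln(1.6302); 12t = 0.48868/0.00523792 ≈ 93.2973.
t ≈ 7.7748 years.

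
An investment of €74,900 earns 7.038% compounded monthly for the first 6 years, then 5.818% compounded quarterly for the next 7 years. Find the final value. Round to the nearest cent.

After 6 years at 7.038%: 74,900 × 1.5235550986 ≈ 114,114.2769.
Then 7 years at 5.818%: 114,114.2769 × 1.49829322689 ≈ 170,976.6481.

€170,976.65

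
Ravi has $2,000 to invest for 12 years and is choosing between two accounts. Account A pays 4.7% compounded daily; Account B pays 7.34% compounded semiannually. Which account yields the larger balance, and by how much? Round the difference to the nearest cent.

Account A growth factor: (1 + 0.047/365)^4380 ≈ 1.757625395; balance ≈ 3,515.2508.
Account B growth factor: (1 + 0.0367)^24 ≈ 2.375058793; balance ≈ 4,750.1176.
Account B is larger by 1,234.8668.

Account B, by $1,234.87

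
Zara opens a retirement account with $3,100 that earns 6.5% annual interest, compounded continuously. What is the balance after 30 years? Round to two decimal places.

$21,788.93

A = P·e^(rt) = 3,100·e^(0.065·30) = 3,100·e^1.95.
e^1.95 ≈ 7.0286875806, so A ≈ 21,788.9315.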